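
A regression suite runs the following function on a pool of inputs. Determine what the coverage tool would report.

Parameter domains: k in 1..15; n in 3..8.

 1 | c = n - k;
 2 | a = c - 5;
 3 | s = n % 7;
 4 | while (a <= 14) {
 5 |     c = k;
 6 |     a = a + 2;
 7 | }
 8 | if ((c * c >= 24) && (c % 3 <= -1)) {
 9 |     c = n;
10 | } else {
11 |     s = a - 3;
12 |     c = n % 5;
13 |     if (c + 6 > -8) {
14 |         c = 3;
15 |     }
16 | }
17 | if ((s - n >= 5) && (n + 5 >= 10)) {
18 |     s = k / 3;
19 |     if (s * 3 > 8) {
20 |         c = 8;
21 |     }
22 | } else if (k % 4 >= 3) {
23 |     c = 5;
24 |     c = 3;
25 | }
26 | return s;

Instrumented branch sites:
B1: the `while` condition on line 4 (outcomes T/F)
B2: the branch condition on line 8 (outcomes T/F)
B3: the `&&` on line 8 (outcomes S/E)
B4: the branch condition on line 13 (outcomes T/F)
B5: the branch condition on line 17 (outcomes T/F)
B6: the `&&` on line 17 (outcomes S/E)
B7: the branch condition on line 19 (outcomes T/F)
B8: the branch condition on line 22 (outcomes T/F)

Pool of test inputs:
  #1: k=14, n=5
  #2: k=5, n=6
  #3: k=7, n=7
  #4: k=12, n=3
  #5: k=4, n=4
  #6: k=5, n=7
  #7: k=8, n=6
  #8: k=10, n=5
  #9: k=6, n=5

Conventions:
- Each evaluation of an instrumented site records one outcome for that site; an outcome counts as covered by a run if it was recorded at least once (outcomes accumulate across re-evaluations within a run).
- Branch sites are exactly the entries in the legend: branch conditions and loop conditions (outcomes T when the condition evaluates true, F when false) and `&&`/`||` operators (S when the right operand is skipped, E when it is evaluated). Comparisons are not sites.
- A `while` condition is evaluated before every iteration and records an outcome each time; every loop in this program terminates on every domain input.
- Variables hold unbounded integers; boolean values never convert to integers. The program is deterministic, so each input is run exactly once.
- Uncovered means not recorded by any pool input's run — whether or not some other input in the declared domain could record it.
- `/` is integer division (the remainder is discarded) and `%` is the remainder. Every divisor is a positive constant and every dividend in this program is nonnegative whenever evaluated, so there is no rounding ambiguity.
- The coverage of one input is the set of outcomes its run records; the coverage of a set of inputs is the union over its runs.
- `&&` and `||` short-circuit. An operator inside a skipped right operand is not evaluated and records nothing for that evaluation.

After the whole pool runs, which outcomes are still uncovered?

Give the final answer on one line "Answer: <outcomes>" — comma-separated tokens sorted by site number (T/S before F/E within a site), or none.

input #1 (k=14, n=5): events B1->T, B1->T, B1->T, B1->T, B1->T, B1->T, B1->T, B1->T, B1->T, B1->T, B1->T, B1->T, B1->T, B1->T, ...; covers B1=T, B1=F, B2=F, B3=E, B4=T, B5=T, B6=E, B7=T
input #2 (k=5, n=6): events B1->T, B1->T, B1->T, B1->T, B1->T, B1->T, B1->T, B1->T, B1->T, B1->T, B1->F, B3->E, B2->F, B4->T, ...; covers B1=T, B1=F, B2=F, B3=E, B4=T, B5=T, B6=E, B7=F
input #3 (k=7, n=7): events B1->T, B1->T, B1->T, B1->T, B1->T, B1->T, B1->T, B1->T, B1->T, B1->T, B1->F, B3->E, B2->F, B4->T, ...; covers B1=T, B1=F, B2=F, B3=E, B4=T, B5=T, B6=E, B7=F
input #4 (k=12, n=3): events B1->T, B1->T, B1->T, B1->T, B1->T, B1->T, B1->T, B1->T, B1->T, B1->T, B1->T, B1->T, B1->T, B1->T, ...; covers B1=T, B1=F, B2=F, B3=E, B4=T, B5=F, B6=E, B8=F
input #5 (k=4, n=4): events B1->T, B1->T, B1->T, B1->T, B1->T, B1->T, B1->T, B1->T, B1->T, B1->T, B1->F, B3->S, B2->F, B4->T, ...; covers B1=T, B1=F, B2=F, B3=S, B4=T, B5=F, B6=E, B8=F
input #6 (k=5, n=7): events B1->T, B1->T, B1->T, B1->T, B1->T, B1->T, B1->T, B1->T, B1->T, B1->F, B3->E, B2->F, B4->T, B6->E, ...; covers B1=T, B1=F, B2=F, B3=E, B4=T, B5=T, B6=E, B7=F
input #7 (k=8, n=6): events B1->T, B1->T, B1->T, B1->T, B1->T, B1->T, B1->T, B1->T, B1->T, B1->T, B1->T, B1->F, B3->E, B2->F, ...; covers B1=T, B1=F, B2=F, B3=E, B4=T, B5=T, B6=E, B7=F
input #8 (k=10, n=5): events B1->T, B1->T, B1->T, B1->T, B1->T, B1->T, B1->T, B1->T, B1->T, B1->T, B1->T, B1->T, B1->T, B1->F, ...; covers B1=T, B1=F, B2=F, B3=E, B4=T, B5=T, B6=E, B7=T
input #9 (k=6, n=5): events B1->T, B1->T, B1->T, B1->T, B1->T, B1->T, B1->T, B1->T, B1->T, B1->T, B1->T, B1->F, B3->E, B2->F, ...; covers B1=T, B1=F, B2=F, B3=E, B4=T, B5=T, B6=E, B7=F
union over the pool: B1=T, B1=F, B2=F, B3=S, B3=E, B4=T, B5=T, B5=F, B6=E, B7=T, B7=F, B8=F
uncovered (4 of 16): B2=T, B4=F, B6=S, B8=T

Answer: B2=T, B4=F, B6=S, B8=T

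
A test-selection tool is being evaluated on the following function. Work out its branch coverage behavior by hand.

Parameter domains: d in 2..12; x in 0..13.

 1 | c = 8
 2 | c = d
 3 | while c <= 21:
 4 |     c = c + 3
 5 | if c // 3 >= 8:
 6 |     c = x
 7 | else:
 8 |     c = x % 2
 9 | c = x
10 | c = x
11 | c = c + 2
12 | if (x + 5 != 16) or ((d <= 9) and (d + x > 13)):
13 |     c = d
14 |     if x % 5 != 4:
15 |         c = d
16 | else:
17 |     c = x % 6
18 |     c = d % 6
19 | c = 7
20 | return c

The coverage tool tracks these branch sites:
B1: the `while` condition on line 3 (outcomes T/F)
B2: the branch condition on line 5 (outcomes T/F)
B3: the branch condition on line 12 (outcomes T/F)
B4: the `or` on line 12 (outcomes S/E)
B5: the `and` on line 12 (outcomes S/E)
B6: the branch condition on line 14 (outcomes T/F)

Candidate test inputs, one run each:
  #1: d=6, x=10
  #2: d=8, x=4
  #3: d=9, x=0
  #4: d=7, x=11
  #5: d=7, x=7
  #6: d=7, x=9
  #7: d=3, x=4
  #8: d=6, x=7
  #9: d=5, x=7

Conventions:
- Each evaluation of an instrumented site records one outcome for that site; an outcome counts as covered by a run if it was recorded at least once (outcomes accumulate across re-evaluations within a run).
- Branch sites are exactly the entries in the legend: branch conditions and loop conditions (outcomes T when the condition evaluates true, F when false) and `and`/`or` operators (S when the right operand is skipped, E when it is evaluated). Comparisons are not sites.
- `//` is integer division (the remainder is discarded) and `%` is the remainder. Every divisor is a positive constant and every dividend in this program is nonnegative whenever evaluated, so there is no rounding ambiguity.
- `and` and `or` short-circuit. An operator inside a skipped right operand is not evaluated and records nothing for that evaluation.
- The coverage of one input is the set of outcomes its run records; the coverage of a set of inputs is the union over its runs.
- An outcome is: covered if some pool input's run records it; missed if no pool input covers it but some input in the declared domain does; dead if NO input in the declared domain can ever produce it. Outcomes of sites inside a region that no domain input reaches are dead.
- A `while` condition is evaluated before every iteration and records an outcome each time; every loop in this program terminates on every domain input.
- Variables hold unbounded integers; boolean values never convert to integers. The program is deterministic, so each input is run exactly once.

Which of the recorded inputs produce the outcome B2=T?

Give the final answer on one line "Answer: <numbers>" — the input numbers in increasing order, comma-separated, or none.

input #1 (d=6, x=10): records B2=T
input #2 (d=8, x=4): does not record B2=T
input #3 (d=9, x=0): records B2=T
input #4 (d=7, x=11): does not record B2=T
input #5 (d=7, x=7): does not record B2=T
input #6 (d=7, x=9): does not record B2=T
input #7 (d=3, x=4): records B2=T
input #8 (d=6, x=7): records B2=T
input #9 (d=5, x=7): does not record B2=T

Answer: 1, 3, 7, 8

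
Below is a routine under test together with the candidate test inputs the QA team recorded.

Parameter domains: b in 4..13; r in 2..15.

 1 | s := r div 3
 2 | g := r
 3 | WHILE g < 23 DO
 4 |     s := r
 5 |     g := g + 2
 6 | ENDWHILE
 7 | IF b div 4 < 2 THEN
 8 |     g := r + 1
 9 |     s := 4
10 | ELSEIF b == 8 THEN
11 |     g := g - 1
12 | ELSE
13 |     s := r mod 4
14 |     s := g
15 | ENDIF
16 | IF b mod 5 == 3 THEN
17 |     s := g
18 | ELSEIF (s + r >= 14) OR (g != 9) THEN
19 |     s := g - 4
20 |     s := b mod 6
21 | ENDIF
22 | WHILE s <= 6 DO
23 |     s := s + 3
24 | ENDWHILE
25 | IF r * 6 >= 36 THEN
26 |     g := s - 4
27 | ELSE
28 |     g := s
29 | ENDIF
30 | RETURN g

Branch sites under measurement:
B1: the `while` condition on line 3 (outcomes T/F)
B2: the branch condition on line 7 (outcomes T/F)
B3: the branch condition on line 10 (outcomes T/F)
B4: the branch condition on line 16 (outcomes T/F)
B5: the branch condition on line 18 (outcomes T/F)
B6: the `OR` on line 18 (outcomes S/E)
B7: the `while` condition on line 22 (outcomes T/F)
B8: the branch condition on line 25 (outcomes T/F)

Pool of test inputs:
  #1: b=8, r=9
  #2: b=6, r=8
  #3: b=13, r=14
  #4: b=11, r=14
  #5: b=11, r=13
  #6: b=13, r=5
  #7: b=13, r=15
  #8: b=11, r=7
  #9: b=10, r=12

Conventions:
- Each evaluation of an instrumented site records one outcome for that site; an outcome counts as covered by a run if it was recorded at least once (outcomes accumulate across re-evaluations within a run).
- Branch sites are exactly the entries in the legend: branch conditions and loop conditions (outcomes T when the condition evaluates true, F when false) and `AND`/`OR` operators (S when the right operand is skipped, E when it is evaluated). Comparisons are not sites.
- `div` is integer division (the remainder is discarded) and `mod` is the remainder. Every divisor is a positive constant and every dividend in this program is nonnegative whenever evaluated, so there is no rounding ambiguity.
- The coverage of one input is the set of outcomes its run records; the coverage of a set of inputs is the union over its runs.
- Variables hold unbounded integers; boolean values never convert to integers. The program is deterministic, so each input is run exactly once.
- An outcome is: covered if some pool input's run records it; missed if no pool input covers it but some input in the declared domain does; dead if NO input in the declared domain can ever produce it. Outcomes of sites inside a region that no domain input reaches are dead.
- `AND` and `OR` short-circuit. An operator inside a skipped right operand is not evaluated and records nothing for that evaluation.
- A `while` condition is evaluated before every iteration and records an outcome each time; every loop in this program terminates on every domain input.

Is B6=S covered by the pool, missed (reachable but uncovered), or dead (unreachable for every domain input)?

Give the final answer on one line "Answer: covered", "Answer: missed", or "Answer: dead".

B6=S is recorded by pool input(s) 4, 5, 8, 9 -> covered

Answer: covered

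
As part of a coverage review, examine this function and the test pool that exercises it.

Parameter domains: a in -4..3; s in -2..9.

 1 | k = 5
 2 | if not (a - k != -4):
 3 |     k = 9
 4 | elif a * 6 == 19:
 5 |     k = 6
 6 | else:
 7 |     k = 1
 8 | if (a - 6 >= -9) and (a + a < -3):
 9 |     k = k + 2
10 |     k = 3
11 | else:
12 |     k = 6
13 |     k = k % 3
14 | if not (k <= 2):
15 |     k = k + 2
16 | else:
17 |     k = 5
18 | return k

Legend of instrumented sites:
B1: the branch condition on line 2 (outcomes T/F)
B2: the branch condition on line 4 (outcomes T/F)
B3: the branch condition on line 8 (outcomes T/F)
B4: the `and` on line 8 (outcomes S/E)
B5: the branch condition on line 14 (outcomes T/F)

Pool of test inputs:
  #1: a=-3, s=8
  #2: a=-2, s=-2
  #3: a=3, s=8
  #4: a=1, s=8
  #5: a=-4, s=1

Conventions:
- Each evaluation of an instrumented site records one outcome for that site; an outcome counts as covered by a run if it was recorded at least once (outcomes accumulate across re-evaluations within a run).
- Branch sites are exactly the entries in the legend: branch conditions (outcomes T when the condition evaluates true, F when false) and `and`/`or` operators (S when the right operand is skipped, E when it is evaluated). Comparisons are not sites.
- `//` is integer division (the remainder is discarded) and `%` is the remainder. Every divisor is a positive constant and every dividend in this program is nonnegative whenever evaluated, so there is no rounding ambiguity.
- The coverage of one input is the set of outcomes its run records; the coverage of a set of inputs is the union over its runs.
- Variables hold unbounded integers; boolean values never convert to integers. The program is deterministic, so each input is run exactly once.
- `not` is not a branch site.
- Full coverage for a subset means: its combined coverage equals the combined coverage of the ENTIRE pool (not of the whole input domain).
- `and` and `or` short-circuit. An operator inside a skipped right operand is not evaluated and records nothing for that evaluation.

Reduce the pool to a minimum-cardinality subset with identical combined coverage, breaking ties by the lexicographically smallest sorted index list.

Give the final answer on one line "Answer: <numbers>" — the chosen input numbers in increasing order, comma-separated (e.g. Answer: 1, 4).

run #1 (a=-3, s=8) runs B1->F, B2->F, B4->E, B3->T, B5->T; records B1=F, B2=F, B3=T, B4=E, B5=T
run #2 (a=-2, s=-2) runs B1->F, B2->F, B4->E, B3->T, B5->T; records B1=F, B2=F, B3=T, B4=E, B5=T
run #3 (a=3, s=8) runs B1->F, B2->F, B4->E, B3->F, B5->F; records B1=F, B2=F, B3=F, B4=E, B5=F
run #4 (a=1, s=8) runs B1->T, B4->E, B3->F, B5->F; records B1=T, B3=F, B4=E, B5=F
run #5 (a=-4, s=1) runs B1->F, B2->F, B4->S, B3->F, B5->F; records B1=F, B2=F, B3=F, B4=S, B5=F
the full pool covers 9 outcomes: B1=T, B1=F, B2=F, B3=T, B3=F, B4=S, B4=E, B5=T, B5=F
checked all size-1 subsets: none covers 9 outcomes (max 5/9)
checked all size-2 subsets: none covers 9 outcomes (max 8/9)
at size 3, {1, 4, 5} reaches all 9 outcomes; every lexicographically earlier size-3 subset fails

Answer: 1, 4, 5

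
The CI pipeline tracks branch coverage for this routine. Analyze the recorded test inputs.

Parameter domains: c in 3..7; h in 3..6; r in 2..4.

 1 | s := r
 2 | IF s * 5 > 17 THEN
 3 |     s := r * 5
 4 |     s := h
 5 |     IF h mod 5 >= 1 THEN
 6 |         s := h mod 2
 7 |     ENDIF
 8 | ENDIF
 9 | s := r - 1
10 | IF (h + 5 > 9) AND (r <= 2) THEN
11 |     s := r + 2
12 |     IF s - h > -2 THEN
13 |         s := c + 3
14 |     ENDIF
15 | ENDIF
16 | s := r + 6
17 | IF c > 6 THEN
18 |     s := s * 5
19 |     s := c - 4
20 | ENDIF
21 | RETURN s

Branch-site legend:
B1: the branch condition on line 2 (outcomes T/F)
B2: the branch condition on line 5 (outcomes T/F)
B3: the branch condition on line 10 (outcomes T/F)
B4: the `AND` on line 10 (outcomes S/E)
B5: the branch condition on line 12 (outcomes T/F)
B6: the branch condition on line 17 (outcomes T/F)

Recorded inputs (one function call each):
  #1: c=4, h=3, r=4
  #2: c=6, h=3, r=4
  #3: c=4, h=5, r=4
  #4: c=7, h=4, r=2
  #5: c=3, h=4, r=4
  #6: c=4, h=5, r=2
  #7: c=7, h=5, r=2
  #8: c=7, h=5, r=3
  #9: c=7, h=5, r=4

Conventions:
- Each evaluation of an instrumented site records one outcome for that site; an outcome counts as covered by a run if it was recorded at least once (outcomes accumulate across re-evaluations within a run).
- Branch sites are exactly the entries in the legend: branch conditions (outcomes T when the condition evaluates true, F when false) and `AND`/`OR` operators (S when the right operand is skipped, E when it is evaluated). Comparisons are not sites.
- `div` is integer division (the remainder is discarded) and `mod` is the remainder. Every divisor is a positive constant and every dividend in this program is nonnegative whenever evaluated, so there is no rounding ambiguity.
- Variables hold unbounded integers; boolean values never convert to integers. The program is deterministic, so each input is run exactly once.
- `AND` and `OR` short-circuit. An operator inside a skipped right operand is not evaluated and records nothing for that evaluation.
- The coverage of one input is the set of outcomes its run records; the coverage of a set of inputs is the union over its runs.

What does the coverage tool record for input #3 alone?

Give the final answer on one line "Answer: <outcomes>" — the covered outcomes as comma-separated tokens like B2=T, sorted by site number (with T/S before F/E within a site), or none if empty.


Tracing the run of input #3 (c=4, h=5, r=4):
  B1->T, B2->F, B4->E, B3->F, B6->F
distinct outcomes covered: B1=T, B2=F, B3=F, B4=E, B6=F
Answer: B1=T, B2=F, B3=F, B4=E, B6=F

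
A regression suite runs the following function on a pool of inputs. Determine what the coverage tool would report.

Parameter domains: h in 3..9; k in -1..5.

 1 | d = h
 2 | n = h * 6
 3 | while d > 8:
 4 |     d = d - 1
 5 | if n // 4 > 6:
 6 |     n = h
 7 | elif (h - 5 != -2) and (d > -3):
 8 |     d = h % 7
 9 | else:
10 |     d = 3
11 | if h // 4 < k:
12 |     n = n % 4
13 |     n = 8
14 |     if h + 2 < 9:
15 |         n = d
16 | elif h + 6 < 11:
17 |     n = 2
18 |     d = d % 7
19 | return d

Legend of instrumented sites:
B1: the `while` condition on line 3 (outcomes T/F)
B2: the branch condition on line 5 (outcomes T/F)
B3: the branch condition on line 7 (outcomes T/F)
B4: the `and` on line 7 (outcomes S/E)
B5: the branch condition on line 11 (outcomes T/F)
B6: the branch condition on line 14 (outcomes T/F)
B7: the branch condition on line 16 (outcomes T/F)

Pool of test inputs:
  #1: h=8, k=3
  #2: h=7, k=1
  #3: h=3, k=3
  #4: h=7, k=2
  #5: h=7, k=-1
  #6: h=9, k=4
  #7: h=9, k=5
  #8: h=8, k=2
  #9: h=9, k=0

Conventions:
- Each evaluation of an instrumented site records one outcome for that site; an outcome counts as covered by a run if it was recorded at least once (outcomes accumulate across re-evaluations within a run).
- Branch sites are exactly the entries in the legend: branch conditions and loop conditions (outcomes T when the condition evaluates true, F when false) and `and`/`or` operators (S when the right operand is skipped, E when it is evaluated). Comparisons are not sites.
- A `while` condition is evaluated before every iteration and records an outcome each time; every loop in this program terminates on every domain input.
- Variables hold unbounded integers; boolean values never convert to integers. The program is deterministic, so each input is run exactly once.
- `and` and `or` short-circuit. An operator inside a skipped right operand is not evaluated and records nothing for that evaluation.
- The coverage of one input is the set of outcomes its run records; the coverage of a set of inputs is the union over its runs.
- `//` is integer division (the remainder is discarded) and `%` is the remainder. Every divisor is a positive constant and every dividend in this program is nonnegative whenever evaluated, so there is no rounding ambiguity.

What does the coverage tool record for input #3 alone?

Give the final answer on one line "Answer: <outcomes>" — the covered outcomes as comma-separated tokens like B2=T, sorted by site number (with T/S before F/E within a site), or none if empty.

Running input #3 (h=3, k=3), event by event:
  B1->F, B2->F, B4->S, B3->F, B5->T, B6->T
as a set, this run covers: B1=F, B2=F, B3=F, B4=S, B5=T, B6=T

Answer: B1=F, B2=F, B3=F, B4=S, B5=T, B6=T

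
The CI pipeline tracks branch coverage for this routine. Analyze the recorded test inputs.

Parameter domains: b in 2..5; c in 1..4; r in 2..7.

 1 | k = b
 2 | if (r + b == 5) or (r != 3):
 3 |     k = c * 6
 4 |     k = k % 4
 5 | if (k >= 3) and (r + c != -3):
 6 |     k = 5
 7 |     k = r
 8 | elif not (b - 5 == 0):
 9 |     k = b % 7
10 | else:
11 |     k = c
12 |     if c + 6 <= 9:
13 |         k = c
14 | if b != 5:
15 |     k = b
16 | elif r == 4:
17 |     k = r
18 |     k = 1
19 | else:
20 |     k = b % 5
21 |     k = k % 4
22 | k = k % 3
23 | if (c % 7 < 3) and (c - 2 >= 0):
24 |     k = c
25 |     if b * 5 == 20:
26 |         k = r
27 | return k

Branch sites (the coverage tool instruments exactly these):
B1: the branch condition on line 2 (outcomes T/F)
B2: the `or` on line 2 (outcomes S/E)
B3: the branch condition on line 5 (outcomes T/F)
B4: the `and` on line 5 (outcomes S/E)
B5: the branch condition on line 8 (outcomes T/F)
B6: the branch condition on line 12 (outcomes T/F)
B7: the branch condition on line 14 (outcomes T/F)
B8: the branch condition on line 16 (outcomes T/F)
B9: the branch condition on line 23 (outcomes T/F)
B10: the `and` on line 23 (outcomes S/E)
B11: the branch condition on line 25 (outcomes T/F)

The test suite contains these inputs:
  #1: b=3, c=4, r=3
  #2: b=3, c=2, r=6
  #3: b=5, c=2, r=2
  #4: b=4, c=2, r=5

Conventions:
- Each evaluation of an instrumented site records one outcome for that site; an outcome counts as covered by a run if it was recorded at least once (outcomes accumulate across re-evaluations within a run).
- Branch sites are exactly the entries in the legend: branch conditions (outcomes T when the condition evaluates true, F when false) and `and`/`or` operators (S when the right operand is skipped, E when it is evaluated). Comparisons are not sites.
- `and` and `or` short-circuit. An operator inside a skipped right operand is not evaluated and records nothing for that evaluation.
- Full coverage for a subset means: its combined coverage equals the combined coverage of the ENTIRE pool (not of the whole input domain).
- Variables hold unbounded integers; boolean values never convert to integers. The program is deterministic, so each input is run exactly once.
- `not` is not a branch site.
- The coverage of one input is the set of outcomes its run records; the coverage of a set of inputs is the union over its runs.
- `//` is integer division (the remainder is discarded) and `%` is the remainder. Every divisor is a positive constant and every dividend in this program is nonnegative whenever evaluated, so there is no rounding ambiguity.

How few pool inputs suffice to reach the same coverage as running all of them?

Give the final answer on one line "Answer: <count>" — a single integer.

input #1, b=3, c=4, r=3: outcomes B1=F, B2=E, B3=T, B4=E, B7=T, B9=F, B10=S
input #2, b=3, c=2, r=6: outcomes B1=T, B2=E, B3=F, B4=S, B5=T, B7=T, B9=T, B10=E, B11=F
input #3, b=5, c=2, r=2: outcomes B1=T, B2=E, B3=F, B4=S, B5=F, B6=T, B7=F, B8=F, B9=T, B10=E, B11=F
input #4, b=4, c=2, r=5: outcomes B1=T, B2=E, B3=F, B4=S, B5=T, B7=T, B9=T, B10=E, B11=T
the full pool covers 19 outcomes: B1=T, B1=F, B2=E, B3=T, B3=F, B4=S, B4=E, B5=T, B5=F, B6=T, B7=T, B7=F, B8=F, B9=T, B9=F, B10=S, B10=E, B11=T, B11=F
checked all size-1 subsets: none covers 19 outcomes (max 11/19)
checked all size-2 subsets: none covers 19 outcomes (max 17/19)
the canonical winner is {1, 3, 4}: size 3, full 19-outcome coverage, earliest index list among size-3 covers

Answer: 3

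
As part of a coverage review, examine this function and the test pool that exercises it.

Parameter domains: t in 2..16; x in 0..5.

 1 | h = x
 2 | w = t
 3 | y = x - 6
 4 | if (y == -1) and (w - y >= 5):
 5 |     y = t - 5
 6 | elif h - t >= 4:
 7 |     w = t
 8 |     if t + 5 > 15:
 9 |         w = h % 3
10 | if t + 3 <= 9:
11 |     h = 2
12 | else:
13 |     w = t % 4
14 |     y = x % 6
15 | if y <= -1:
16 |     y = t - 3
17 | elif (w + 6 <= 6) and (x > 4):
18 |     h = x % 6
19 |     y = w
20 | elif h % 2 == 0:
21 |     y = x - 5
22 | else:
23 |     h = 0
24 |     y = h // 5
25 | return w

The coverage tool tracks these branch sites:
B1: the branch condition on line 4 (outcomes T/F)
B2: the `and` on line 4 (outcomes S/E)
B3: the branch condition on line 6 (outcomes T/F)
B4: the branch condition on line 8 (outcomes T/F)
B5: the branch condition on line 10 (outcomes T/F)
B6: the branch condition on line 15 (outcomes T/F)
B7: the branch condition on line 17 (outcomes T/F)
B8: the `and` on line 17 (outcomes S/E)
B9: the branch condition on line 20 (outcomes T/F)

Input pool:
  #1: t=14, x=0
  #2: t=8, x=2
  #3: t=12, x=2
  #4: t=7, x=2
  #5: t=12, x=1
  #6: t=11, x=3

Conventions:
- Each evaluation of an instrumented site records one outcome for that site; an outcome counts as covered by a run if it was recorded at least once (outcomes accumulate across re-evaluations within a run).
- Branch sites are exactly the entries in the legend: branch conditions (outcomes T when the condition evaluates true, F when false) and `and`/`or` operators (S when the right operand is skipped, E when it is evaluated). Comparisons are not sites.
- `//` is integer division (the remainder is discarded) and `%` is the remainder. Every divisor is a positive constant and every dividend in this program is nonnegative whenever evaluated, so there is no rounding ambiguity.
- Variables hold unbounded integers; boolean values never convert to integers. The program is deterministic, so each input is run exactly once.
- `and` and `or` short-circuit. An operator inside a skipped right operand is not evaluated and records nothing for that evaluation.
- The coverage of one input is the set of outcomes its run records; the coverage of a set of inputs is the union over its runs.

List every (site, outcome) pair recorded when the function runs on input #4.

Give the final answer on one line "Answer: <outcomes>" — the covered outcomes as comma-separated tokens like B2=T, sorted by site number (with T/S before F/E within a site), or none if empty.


Simulating input #4 (t=7, x=2) step by step:
  B2->S, B1->F, B3->F, B5->F, B6->F, B8->S, B7->F, B9->T
as a set, this run covers: B1=F, B2=S, B3=F, B5=F, B6=F, B7=F, B8=S, B9=T
Answer: B1=F, B2=S, B3=F, B5=F, B6=F, B7=F, B8=S, B9=T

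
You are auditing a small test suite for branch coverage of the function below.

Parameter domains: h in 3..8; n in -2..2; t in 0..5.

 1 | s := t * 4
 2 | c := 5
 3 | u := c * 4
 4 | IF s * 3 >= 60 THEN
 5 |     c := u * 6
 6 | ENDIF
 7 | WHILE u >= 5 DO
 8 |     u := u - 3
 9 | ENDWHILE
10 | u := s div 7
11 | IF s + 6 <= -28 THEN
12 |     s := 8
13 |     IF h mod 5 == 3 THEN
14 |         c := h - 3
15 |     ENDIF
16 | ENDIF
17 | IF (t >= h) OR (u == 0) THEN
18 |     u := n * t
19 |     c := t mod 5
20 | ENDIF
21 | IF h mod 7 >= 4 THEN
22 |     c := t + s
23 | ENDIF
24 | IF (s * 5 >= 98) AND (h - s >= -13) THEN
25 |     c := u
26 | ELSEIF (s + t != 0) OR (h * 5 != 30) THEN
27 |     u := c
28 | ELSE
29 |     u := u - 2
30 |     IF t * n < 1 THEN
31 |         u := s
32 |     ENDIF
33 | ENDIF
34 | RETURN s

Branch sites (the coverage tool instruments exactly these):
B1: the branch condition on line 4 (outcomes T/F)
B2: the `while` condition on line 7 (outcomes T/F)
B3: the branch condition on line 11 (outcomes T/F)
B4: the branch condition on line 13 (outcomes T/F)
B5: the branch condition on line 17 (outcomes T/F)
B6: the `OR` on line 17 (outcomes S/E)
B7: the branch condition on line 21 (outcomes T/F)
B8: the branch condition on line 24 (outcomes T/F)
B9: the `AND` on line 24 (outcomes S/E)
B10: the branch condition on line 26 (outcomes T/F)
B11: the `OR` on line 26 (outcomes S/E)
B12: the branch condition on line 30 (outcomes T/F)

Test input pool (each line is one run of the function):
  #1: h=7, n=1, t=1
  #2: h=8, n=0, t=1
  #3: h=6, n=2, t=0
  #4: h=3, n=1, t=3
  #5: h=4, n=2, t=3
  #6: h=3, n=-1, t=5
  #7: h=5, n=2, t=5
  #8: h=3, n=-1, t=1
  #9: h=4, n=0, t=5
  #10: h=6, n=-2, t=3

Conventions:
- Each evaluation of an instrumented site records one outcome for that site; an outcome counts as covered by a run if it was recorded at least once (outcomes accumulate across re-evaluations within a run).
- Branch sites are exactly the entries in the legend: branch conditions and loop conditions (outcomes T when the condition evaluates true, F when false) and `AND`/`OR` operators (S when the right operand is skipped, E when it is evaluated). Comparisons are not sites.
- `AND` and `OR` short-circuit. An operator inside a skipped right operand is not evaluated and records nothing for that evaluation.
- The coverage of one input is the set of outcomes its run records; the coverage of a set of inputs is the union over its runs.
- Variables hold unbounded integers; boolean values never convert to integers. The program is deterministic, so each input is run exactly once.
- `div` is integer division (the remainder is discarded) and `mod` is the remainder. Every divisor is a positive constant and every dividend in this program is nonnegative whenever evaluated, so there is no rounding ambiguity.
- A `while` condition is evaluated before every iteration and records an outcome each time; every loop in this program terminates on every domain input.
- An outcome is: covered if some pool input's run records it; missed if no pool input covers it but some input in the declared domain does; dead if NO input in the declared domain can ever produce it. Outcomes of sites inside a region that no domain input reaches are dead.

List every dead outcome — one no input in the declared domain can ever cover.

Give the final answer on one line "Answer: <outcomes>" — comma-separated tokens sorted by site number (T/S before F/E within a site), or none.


running all 180 domain inputs and tallying outcomes:
  B3=T: unreachable across the whole domain -> dead
  B4=T: unreachable across the whole domain -> dead
  B4=F: unreachable across the whole domain -> dead
  B12=F: unreachable across the whole domain -> dead
  reachable outcomes have witnesses, e.g. B1=T (e.g. h=3, n=-2, t=5), B1=F (e.g. h=3, n=-2, t=0), B2=T (e.g. h=3, n=-2, t=0), B2=F (e.g. h=3, n=-2, t=0)
Answer: B3=T, B4=T, B4=F, B12=F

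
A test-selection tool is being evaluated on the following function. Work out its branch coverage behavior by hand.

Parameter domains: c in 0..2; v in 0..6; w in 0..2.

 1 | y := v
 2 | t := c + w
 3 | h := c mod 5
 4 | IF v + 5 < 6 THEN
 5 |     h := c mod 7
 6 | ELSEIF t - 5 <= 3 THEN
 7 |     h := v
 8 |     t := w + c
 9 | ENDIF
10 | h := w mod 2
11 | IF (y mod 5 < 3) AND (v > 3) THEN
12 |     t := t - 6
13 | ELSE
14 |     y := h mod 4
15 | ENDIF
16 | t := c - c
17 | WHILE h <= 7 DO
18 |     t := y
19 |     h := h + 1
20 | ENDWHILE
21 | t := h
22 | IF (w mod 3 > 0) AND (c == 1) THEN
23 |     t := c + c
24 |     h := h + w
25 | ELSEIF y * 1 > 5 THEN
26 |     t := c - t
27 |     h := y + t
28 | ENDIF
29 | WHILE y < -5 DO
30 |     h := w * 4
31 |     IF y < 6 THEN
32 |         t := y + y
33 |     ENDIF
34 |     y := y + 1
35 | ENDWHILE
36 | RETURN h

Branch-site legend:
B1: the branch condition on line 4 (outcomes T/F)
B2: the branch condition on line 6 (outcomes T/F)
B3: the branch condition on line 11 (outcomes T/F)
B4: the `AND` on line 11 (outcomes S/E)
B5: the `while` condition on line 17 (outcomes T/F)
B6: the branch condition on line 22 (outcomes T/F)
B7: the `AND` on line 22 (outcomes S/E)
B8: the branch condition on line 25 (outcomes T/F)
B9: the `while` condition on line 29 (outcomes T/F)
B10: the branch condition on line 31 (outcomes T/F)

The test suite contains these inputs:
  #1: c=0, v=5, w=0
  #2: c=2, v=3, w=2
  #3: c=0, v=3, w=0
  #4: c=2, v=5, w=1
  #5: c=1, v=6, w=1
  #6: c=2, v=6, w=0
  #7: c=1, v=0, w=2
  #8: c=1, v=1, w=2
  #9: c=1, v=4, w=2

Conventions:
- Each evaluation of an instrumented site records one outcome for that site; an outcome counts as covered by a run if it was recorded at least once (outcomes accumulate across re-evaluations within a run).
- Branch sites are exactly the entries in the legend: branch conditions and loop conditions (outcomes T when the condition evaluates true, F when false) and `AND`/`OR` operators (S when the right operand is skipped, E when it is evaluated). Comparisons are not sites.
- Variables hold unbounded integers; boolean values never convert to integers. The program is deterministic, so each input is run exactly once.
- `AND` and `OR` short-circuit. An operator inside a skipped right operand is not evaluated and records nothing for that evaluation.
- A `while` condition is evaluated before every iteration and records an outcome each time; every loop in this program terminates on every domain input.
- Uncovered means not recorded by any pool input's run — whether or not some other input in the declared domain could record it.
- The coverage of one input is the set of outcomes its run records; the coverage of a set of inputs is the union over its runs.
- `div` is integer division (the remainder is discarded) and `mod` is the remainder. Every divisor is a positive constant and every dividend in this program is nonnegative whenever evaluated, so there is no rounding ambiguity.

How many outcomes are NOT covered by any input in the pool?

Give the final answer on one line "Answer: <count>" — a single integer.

input #1, c=0, v=5, w=0: outcomes B1=F, B2=T, B3=T, B4=E, B5=T, B5=F, B6=F, B7=S, B8=F, B9=F
input #2, c=2, v=3, w=2: outcomes B1=F, B2=T, B3=F, B4=S, B5=T, B5=F, B6=F, B7=E, B8=F, B9=F
input #3, c=0, v=3, w=0: outcomes B1=F, B2=T, B3=F, B4=S, B5=T, B5=F, B6=F, B7=S, B8=F, B9=F
input #4, c=2, v=5, w=1: outcomes B1=F, B2=T, B3=T, B4=E, B5=T, B5=F, B6=F, B7=E, B8=F, B9=F
input #5, c=1, v=6, w=1: outcomes B1=F, B2=T, B3=T, B4=E, B5=T, B5=F, B6=T, B7=E, B9=F
input #6, c=2, v=6, w=0: outcomes B1=F, B2=T, B3=T, B4=E, B5=T, B5=F, B6=F, B7=S, B8=T, B9=F
input #7, c=1, v=0, w=2: outcomes B1=T, B3=F, B4=E, B5=T, B5=F, B6=T, B7=E, B9=F
input #8, c=1, v=1, w=2: outcomes B1=F, B2=T, B3=F, B4=E, B5=T, B5=F, B6=T, B7=E, B9=F
input #9, c=1, v=4, w=2: outcomes B1=F, B2=T, B3=F, B4=S, B5=T, B5=F, B6=T, B7=E, B9=F
union over the pool: B1=T, B1=F, B2=T, B3=T, B3=F, B4=S, B4=E, B5=T, B5=F, B6=T, B6=F, B7=S, B7=E, B8=T, B8=F, B9=F
uncovered (4 of 20): B2=F, B9=T, B10=T, B10=F

Answer: 4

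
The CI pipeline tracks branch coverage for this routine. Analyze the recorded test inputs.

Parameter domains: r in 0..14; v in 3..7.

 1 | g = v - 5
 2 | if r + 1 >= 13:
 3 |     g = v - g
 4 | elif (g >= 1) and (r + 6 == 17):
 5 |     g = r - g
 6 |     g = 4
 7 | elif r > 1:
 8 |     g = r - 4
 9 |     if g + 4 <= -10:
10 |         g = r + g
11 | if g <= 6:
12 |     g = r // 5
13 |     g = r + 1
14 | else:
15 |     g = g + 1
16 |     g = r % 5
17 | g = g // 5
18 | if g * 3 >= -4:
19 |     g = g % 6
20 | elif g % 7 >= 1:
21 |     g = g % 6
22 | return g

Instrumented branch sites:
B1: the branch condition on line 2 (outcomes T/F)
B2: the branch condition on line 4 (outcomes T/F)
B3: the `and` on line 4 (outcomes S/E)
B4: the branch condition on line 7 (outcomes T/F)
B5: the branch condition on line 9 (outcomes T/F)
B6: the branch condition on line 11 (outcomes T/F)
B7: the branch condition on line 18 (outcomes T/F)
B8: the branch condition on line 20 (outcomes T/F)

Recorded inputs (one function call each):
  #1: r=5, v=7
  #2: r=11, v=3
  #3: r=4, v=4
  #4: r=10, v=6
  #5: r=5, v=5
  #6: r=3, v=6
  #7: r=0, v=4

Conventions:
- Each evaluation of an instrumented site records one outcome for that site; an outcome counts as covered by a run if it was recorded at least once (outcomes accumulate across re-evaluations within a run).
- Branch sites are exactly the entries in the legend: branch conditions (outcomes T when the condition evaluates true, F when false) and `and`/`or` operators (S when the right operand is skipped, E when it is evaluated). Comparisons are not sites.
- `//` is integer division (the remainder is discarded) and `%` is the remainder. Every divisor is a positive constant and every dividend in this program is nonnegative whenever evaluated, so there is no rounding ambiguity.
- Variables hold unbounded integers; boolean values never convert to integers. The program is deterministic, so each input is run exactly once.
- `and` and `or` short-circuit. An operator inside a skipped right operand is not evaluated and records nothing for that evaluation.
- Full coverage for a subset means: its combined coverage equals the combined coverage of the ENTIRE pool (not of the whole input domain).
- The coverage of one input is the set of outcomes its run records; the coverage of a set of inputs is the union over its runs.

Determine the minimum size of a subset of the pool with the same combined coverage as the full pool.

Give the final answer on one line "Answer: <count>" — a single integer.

test 1 (r=5, v=7) fires B1->F, B3->E, B2->F, B4->T, B5->F, B6->T, B7->T; hits B1=F, B2=F, B3=E, B4=T, B5=F, B6=T, B7=T
test 2 (r=11, v=3) fires B1->F, B3->S, B2->F, B4->T, B5->F, B6->F, B7->T; hits B1=F, B2=F, B3=S, B4=T, B5=F, B6=F, B7=T
test 3 (r=4, v=4) fires B1->F, B3->S, B2->F, B4->T, B5->F, B6->T, B7->T; hits B1=F, B2=F, B3=S, B4=T, B5=F, B6=T, B7=T
test 4 (r=10, v=6) fires B1->F, B3->E, B2->F, B4->T, B5->F, B6->T, B7->T; hits B1=F, B2=F, B3=E, B4=T, B5=F, B6=T, B7=T
test 5 (r=5, v=5) fires B1->F, B3->S, B2->F, B4->T, B5->F, B6->T, B7->T; hits B1=F, B2=F, B3=S, B4=T, B5=F, B6=T, B7=T
test 6 (r=3, v=6) fires B1->F, B3->E, B2->F, B4->T, B5->F, B6->T, B7->T; hits B1=F, B2=F, B3=E, B4=T, B5=F, B6=T, B7=T
test 7 (r=0, v=4) fires B1->F, B3->S, B2->F, B4->F, B6->T, B7->T; hits B1=F, B2=F, B3=S, B4=F, B6=T, B7=T
union over all inputs: B1=F, B2=F, B3=S, B3=E, B4=T, B4=F, B5=F, B6=T, B6=F, B7=T (10 outcomes)
checked all size-1 subsets: none covers 10 outcomes (max 7/10)
checked all size-2 subsets: none covers 10 outcomes (max 9/10)
inputs {1, 2, 7} (size 3) cover everything; no size-3 subset with a lexicographically smaller index list covers all 10

Answer: 3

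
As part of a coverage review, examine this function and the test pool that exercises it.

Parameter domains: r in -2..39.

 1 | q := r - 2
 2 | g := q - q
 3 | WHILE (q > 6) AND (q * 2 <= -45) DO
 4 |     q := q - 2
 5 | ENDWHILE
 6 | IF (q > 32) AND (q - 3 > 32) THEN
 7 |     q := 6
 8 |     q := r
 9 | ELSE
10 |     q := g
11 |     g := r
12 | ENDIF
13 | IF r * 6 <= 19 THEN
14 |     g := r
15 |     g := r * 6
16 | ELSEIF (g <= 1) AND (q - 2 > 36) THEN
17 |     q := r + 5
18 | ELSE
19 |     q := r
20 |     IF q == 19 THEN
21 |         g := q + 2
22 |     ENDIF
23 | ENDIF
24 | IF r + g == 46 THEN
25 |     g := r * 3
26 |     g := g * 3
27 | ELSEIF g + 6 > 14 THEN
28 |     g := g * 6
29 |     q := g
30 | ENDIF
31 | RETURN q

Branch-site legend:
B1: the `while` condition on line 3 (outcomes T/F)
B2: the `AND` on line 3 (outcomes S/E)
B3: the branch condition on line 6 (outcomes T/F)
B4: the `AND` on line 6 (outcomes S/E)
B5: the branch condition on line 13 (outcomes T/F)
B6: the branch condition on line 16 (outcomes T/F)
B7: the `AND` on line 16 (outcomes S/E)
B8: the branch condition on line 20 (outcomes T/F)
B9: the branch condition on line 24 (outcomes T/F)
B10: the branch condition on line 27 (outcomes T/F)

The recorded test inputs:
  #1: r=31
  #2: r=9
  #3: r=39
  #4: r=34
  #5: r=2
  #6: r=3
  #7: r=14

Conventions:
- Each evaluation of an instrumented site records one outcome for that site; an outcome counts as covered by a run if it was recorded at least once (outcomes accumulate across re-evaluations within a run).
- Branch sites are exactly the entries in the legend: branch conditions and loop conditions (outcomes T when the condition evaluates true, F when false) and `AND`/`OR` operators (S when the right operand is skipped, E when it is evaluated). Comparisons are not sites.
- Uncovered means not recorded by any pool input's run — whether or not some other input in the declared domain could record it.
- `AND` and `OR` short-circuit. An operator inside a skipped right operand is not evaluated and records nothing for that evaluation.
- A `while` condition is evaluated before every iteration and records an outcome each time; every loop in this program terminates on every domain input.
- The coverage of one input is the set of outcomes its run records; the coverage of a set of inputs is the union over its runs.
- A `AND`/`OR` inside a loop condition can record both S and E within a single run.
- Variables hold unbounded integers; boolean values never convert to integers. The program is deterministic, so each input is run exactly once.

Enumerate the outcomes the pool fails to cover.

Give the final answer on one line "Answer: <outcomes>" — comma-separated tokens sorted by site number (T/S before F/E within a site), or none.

run #1 (r=31) records B1=F, B2=E, B3=F, B4=S, B5=F, B6=F, B7=S, B8=F, B9=F, B10=T
run #2 (r=9) records B1=F, B2=E, B3=F, B4=S, B5=F, B6=F, B7=S, B8=F, B9=F, B10=T
run #3 (r=39) records B1=F, B2=E, B3=T, B4=E, B5=F, B6=T, B7=E, B9=F, B10=F
run #4 (r=34) records B1=F, B2=E, B3=F, B4=S, B5=F, B6=F, B7=S, B8=F, B9=F, B10=T
run #5 (r=2) records B1=F, B2=S, B3=F, B4=S, B5=T, B9=F, B10=T
run #6 (r=3) records B1=F, B2=S, B3=F, B4=S, B5=T, B9=F, B10=T
run #7 (r=14) records B1=F, B2=E, B3=F, B4=S, B5=F, B6=F, B7=S, B8=F, B9=F, B10=T
union over the pool: B1=F, B2=S, B2=E, B3=T, B3=F, B4=S, B4=E, B5=T, B5=F, B6=T, B6=F, B7=S, B7=E, B8=F, B9=F, B10=T, B10=F
uncovered (3 of 20): B1=T, B8=T, B9=T

Answer: B1=T, B8=T, B9=T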